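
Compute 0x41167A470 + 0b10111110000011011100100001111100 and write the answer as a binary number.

0b10011001111011101010110110011101100

0x41167A470 = 0b10000010001011001111010010001110000 in binary.
Add column by column in base 2, right to left:
  0+0 = 0
  0+0 = 0
  0+1 = 1
  0+1 = 1
  1+1 = 0 carry 1
  1+1+1 = 1 carry 1
  1+1+1 = 1 carry 1
  0+0+1 = 1
  0+0 = 0
  0+0 = 0
  1+0 = 1
  0+1 = 1
  0+0 = 0
  1+0 = 1
  0+1 = 1
  1+1 = 0 carry 1
  1+1+1 = 1 carry 1
  1+0+1 = 0 carry 1
  1+1+1 = 1 carry 1
  0+1+1 = 0 carry 1
  0+0+1 = 1
  1+0 = 1
  1+0 = 1
  0+0 = 0
  1+0 = 1
  0+1 = 1
  0+1 = 1
  0+1 = 1
  1+1 = 0 carry 1
  0+1+1 = 0 carry 1
  0+0+1 = 1
  0+1 = 1
  0+0 = 0
  0+0 = 0
  1+0 = 1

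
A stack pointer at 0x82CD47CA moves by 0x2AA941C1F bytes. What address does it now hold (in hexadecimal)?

0x32D6163E9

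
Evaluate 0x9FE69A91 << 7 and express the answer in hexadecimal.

0x4FF34D4880

7 bits is not a whole number of base-16 digits; in binary: 10011111111001101001101010010001 << 7 = 100111111110011010011010100100010000000.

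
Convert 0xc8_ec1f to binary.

0b110010001110110000011111

Expand each hex digit to 4 bits: c=1100 8=1000 e=1110 c=1100 1=0001 f=1111.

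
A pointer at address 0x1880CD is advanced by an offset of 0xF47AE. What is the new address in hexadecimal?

Add column by column in base 16, right to left:
  D+E = B carry 1
  C+A+1 = 7 carry 1
  0+7+1 = 8
  8+4 = C
  8+F = 7 carry 1
  1+0+1 = 2

0x27C87B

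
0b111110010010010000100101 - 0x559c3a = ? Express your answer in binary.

0x559c3a = 0b10101011001110000111010 in binary.
Subtract column by column in base 2:
  1-0 → 1
  0-1 → 1 (borrow)
  1-0-1 → 0
  0-1 → 1 (borrow)
  0-1-1 → 0 (borrow)
  1-1-1 → 1 (borrow)
  0-0-1 → 1 (borrow)
  0-0-1 → 1 (borrow)
  0-0-1 → 1 (borrow)
  0-0-1 → 1 (borrow)
  1-1-1 → 1 (borrow)
  0-1-1 → 0 (borrow)
  0-1-1 → 0 (borrow)
  1-0-1 → 0
  0-0 → 0
  0-1 → 1 (borrow)
  1-1-1 → 1 (borrow)
  0-0-1 → 1 (borrow)
  0-1-1 → 0 (borrow)
  1-0-1 → 0
  1-1 → 0
  1-0 → 1
  1-1 → 0
  1-0 → 1

0b101000111000011111101011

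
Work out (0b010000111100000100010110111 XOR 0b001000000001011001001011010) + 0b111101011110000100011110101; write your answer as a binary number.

0b1010110011011100001111100010

First 0b010000111100000100010110111 XOR 0b001000000001011001001011010 = 0b011000111101011101011101101.
Add column by column in base 2, right to left:
  1+1 = 0 carry 1
  0+0+1 = 1
  1+1 = 0 carry 1
  1+0+1 = 0 carry 1
  0+1+1 = 0 carry 1
  1+1+1 = 1 carry 1
  1+1+1 = 1 carry 1
  1+1+1 = 1 carry 1
  0+0+1 = 1
  1+0 = 1
  0+0 = 0
  1+1 = 0 carry 1
  1+0+1 = 0 carry 1
  1+0+1 = 0 carry 1
  0+0+1 = 1
  1+0 = 1
  0+1 = 1
  1+1 = 0 carry 1
  1+1+1 = 1 carry 1
  1+1+1 = 1 carry 1
  1+0+1 = 0 carry 1
  0+1+1 = 0 carry 1
  0+0+1 = 1
  0+1 = 1
  1+1 = 0 carry 1
  1+1+1 = 1 carry 1
  0+1+1 = 0 carry 1
  final carry 1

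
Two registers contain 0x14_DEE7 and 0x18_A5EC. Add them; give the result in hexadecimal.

0x2D84D3

Add column by column in base 16, right to left:
  7+C = 3 carry 1
  E+E+1 = D carry 1
  E+5+1 = 4 carry 1
  D+A+1 = 8 carry 1
  4+8+1 = D
  1+1 = 2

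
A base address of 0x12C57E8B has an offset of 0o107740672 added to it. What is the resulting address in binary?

0b10011111001010100000001000101

0x12C57E8B = 0b10010110001010111111010001011 in binary.
0o107740672 = 0b1000111111100000110111010 in binary.
Add column by column in base 2, right to left:
  1+0 = 1
  1+1 = 0 carry 1
  0+0+1 = 1
  1+1 = 0 carry 1
  0+1+1 = 0 carry 1
  0+1+1 = 0 carry 1
  0+0+1 = 1
  1+1 = 0 carry 1
  0+1+1 = 0 carry 1
  1+0+1 = 0 carry 1
  1+0+1 = 0 carry 1
  1+0+1 = 0 carry 1
  1+0+1 = 0 carry 1
  1+0+1 = 0 carry 1
  1+1+1 = 1 carry 1
  0+1+1 = 0 carry 1
  1+1+1 = 1 carry 1
  0+1+1 = 0 carry 1
  1+1+1 = 1 carry 1
  0+1+1 = 0 carry 1
  0+1+1 = 0 carry 1
  0+0+1 = 1
  1+0 = 1
  1+0 = 1
  0+1 = 1
  1+0 = 1
  0+0 = 0
  0+0 = 0
  1+0 = 1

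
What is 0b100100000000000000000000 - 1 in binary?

0b100011111111111111111111

The trailing 20 digits are 0, so subtracting 1 borrows through: they become 1 and the next digit up decrements.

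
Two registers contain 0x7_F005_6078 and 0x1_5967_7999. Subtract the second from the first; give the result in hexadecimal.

Subtract column by column in base 16:
  8-9 → F (borrow)
  7-9-1 → D (borrow)
  0-9-1 → 6 (borrow)
  6-7-1 → E (borrow)
  5-7-1 → D (borrow)
  0-6-1 → 9 (borrow)
  0-9-1 → 6 (borrow)
  F-5-1 → 9
  7-1 → 6

0x6969DE6DF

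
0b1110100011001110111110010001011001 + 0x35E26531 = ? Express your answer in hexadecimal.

0x3D91E498A

0b1110100011001110111110010001011001 = 0x3A33BE459 in hexadecimal.
Add column by column in base 16, right to left:
  9+1 = A
  5+3 = 8
  4+5 = 9
  E+6 = 4 carry 1
  B+2+1 = E
  3+E = 1 carry 1
  3+5+1 = 9
  A+3 = D
  3+0 = 3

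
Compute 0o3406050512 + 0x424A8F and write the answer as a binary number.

0o3406050512 = 0b11100000110000101000101001010 in binary.
0x424A8F = 0b10000100100101010001111 in binary.
Add column by column in base 2, right to left:
  0+1 = 1
  1+1 = 0 carry 1
  0+1+1 = 0 carry 1
  1+1+1 = 1 carry 1
  0+0+1 = 1
  0+0 = 0
  1+0 = 1
  0+1 = 1
  1+0 = 1
  0+1 = 1
  0+0 = 0
  0+1 = 1
  1+0 = 1
  0+0 = 0
  1+1 = 0 carry 1
  0+0+1 = 1
  0+0 = 0
  0+1 = 1
  0+0 = 0
  1+0 = 1
  1+0 = 1
  0+0 = 0
  0+1 = 1
  0+0 = 0
  0+0 = 0
  0+0 = 0
  1+0 = 1
  1+0 = 1
  1+0 = 1

0b11100010110101001101111011001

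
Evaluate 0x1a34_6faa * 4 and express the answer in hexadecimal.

Multiply each base-16 digit by 4, carrying:
  a×4 = 40 → write 8 carry 2
  a×4+2 = 42 → write a carry 2
  f×4+2 = 62 → write e carry 3
  6×4+3 = 27 → write b carry 1
  4×4+1 = 17 → write 1 carry 1
  3×4+1 = 13 → write d
  a×4 = 40 → write 8 carry 2
  1×4+2 = 6 → write 6

0x68d1bea8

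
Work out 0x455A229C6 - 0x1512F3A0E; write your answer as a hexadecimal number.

0x30472EFB8

Subtract column by column in base 16:
  6-E → 8 (borrow)
  C-0-1 → B
  9-A → F (borrow)
  2-3-1 → E (borrow)
  2-F-1 → 2 (borrow)
  A-2-1 → 7
  5-1 → 4
  5-5 → 0
  4-1 → 3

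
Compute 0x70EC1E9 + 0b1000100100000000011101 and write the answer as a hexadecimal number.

0b1000100100000000011101 = 0x22401D in hexadecimal.
Add column by column in base 16, right to left:
  9+D = 6 carry 1
  E+1+1 = 0 carry 1
  1+0+1 = 2
  C+4 = 0 carry 1
  E+2+1 = 1 carry 1
  0+2+1 = 3
  7+0 = 7

0x7310206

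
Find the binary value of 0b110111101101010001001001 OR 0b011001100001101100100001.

0b111111101101111101101001

OR bit by bit (1 where either bit is 1):
  110111101101010001001001
| 011001100001101100100001
= 111111101101111101101001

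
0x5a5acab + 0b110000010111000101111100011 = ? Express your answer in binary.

0b1011101100010011100010001110

0x5a5acab = 0b101101001011010110010101011 in binary.
Add column by column in base 2, right to left:
  1+1 = 0 carry 1
  1+1+1 = 1 carry 1
  0+0+1 = 1
  1+0 = 1
  0+0 = 0
  1+1 = 0 carry 1
  0+1+1 = 0 carry 1
  1+1+1 = 1 carry 1
  0+1+1 = 0 carry 1
  0+1+1 = 0 carry 1
  1+0+1 = 0 carry 1
  1+1+1 = 1 carry 1
  0+0+1 = 1
  1+0 = 1
  0+0 = 0
  1+1 = 0 carry 1
  1+1+1 = 1 carry 1
  0+1+1 = 0 carry 1
  1+0+1 = 0 carry 1
  0+1+1 = 0 carry 1
  0+0+1 = 1
  1+0 = 1
  0+0 = 0
  1+0 = 1
  1+0 = 1
  0+1 = 1
  1+1 = 0 carry 1
  final carry 1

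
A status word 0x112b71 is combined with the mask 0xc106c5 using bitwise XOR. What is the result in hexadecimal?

0xd02db4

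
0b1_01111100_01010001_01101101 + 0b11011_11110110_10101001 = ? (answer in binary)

0b1100110000100100000010110

Add column by column in base 2, right to left:
  1+1 = 0 carry 1
  0+0+1 = 1
  1+0 = 1
  1+1 = 0 carry 1
  0+0+1 = 1
  1+1 = 0 carry 1
  1+0+1 = 0 carry 1
  0+1+1 = 0 carry 1
  1+0+1 = 0 carry 1
  0+1+1 = 0 carry 1
  0+1+1 = 0 carry 1
  0+0+1 = 1
  1+1 = 0 carry 1
  0+1+1 = 0 carry 1
  1+1+1 = 1 carry 1
  0+1+1 = 0 carry 1
  0+1+1 = 0 carry 1
  0+1+1 = 0 carry 1
  1+0+1 = 0 carry 1
  1+1+1 = 1 carry 1
  1+1+1 = 1 carry 1
  1+0+1 = 0 carry 1
  1+0+1 = 0 carry 1
  0+0+1 = 1
  1+0 = 1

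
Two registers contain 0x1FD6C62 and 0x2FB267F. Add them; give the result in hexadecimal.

0x4F892E1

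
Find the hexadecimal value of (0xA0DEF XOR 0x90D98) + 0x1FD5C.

0x4FDD3

First 0xA0DEF XOR 0x90D98 = 0x30077.
Add column by column in base 16, right to left:
  7+C = 3 carry 1
  7+5+1 = D
  0+D = D
  0+F = F
  3+1 = 4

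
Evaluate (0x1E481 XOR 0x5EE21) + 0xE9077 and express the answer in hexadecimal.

0x129B17

First 0x1E481 XOR 0x5EE21 = 0x40AA0.
Add column by column in base 16, right to left:
  0+7 = 7
  A+7 = 1 carry 1
  A+0+1 = B
  0+9 = 9
  4+E = 2 carry 1
  final carry 1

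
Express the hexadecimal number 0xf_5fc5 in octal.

Expand each hex digit to 4 bits: f=1111 5=0101 f=1111 c=1100 5=0101.
Group the bits in threes: 011 110 101 111 111 000 101 → 3657705.

0o3657705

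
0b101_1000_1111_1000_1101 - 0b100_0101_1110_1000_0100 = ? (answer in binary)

0b10011000100001001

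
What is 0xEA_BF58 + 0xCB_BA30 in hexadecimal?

Add column by column in base 16, right to left:
  8+0 = 8
  5+3 = 8
  F+A = 9 carry 1
  B+B+1 = 7 carry 1
  A+B+1 = 6 carry 1
  E+C+1 = B carry 1
  final carry 1

0x1B67988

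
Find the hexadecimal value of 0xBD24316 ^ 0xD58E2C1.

XOR each hex digit independently (no carries):
  B^D=6, D^5=8, 2^8=A, 4^E=A, 3^2=1, 1^C=D, 6^1=7

0x68AA1D7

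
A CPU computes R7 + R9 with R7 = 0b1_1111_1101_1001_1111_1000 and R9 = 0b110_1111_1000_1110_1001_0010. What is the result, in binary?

0b100011110110100010001010

Add column by column in base 2, right to left:
  0+0 = 0
  0+1 = 1
  0+0 = 0
  1+0 = 1
  1+1 = 0 carry 1
  1+0+1 = 0 carry 1
  1+0+1 = 0 carry 1
  1+1+1 = 1 carry 1
  1+0+1 = 0 carry 1
  0+1+1 = 0 carry 1
  0+1+1 = 0 carry 1
  1+1+1 = 1 carry 1
  1+0+1 = 0 carry 1
  0+0+1 = 1
  1+0 = 1
  1+1 = 0 carry 1
  1+1+1 = 1 carry 1
  1+1+1 = 1 carry 1
  1+1+1 = 1 carry 1
  1+1+1 = 1 carry 1
  1+0+1 = 0 carry 1
  0+1+1 = 0 carry 1
  0+1+1 = 0 carry 1
  final carry 1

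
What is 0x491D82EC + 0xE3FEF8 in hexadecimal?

Add column by column in base 16, right to left:
  C+8 = 4 carry 1
  E+F+1 = E carry 1
  2+E+1 = 1 carry 1
  8+F+1 = 8 carry 1
  D+3+1 = 1 carry 1
  1+E+1 = 0 carry 1
  9+0+1 = A
  4+0 = 4

0x4A0181E4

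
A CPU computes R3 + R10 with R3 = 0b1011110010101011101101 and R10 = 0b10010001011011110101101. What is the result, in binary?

0b11101111110001010011010

Add column by column in base 2, right to left:
  1+1 = 0 carry 1
  0+0+1 = 1
  1+1 = 0 carry 1
  1+1+1 = 1 carry 1
  0+0+1 = 1
  1+1 = 0 carry 1
  1+0+1 = 0 carry 1
  1+1+1 = 1 carry 1
  0+1+1 = 0 carry 1
  1+1+1 = 1 carry 1
  0+1+1 = 0 carry 1
  1+0+1 = 0 carry 1
  0+1+1 = 0 carry 1
  1+1+1 = 1 carry 1
  0+0+1 = 1
  0+1 = 1
  1+0 = 1
  1+0 = 1
  1+0 = 1
  1+1 = 0 carry 1
  0+0+1 = 1
  1+0 = 1
  0+1 = 1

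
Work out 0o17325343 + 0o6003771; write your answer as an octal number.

0o25331334

Add column by column in base 8, right to left:
  3+1 = 4
  4+7 = 3 carry 1
  3+7+1 = 3 carry 1
  5+3+1 = 1 carry 1
  2+0+1 = 3
  3+0 = 3
  7+6 = 5 carry 1
  1+0+1 = 2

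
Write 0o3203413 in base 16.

Each octal digit is 3 bits: 3=011 2=010 0=000 3=011 4=100 1=001 3=011.
Group the bits into nibbles: 1101 0000 0111 0000 1011 → d070b.

0xd070b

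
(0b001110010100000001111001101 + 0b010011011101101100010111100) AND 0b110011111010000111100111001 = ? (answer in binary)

Add column by column in base 2, right to left:
  1+0 = 1
  0+0 = 0
  1+1 = 0 carry 1
  1+1+1 = 1 carry 1
  0+1+1 = 0 carry 1
  0+1+1 = 0 carry 1
  1+0+1 = 0 carry 1
  1+1+1 = 1 carry 1
  1+0+1 = 0 carry 1
  1+0+1 = 0 carry 1
  0+0+1 = 1
  0+1 = 1
  0+1 = 1
  0+0 = 0
  0+1 = 1
  0+1 = 1
  0+0 = 0
  1+1 = 0 carry 1
  0+1+1 = 0 carry 1
  1+1+1 = 1 carry 1
  0+0+1 = 1
  0+1 = 1
  1+1 = 0 carry 1
  1+0+1 = 0 carry 1
  1+0+1 = 0 carry 1
  0+1+1 = 0 carry 1
  final carry 1
Sum = 0b100001110001101110010001001; now AND with 0b110011111010000111100111001:
  100001110001101110010001001
& 110011111010000111100111001
= 100001110000000110000001001

0b100001110000000110000001001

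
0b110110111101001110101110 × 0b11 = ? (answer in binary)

Multiply each base-2 digit by 3, carrying:
  0×3 = 0 → write 0
  1×3 = 3 → write 1 carry 1
  1×3+1 = 4 → write 0 carry 2
  1×3+2 = 5 → write 1 carry 2
  0×3+2 = 2 → write 0 carry 1
  1×3+1 = 4 → write 0 carry 2
  0×3+2 = 2 → write 0 carry 1
  1×3+1 = 4 → write 0 carry 2
  1×3+2 = 5 → write 1 carry 2
  1×3+2 = 5 → write 1 carry 2
  0×3+2 = 2 → write 0 carry 1
  0×3+1 = 1 → write 1
  1×3 = 3 → write 1 carry 1
  0×3+1 = 1 → write 1
  1×3 = 3 → write 1 carry 1
  1×3+1 = 4 → write 0 carry 2
  1×3+2 = 5 → write 1 carry 2
  1×3+2 = 5 → write 1 carry 2
  0×3+2 = 2 → write 0 carry 1
  1×3+1 = 4 → write 0 carry 2
  1×3+2 = 5 → write 1 carry 2
  0×3+2 = 2 → write 0 carry 1
  1×3+1 = 4 → write 0 carry 2
  1×3+2 = 5 → write 1 carry 2
  remaining carry: 10

0b10100100110111101100001010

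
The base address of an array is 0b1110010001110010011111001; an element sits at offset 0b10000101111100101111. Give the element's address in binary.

Add column by column in base 2, right to left:
  1+1 = 0 carry 1
  0+1+1 = 0 carry 1
  0+1+1 = 0 carry 1
  1+1+1 = 1 carry 1
  1+0+1 = 0 carry 1
  1+1+1 = 1 carry 1
  1+0+1 = 0 carry 1
  1+0+1 = 0 carry 1
  0+1+1 = 0 carry 1
  0+1+1 = 0 carry 1
  1+1+1 = 1 carry 1
  0+1+1 = 0 carry 1
  0+1+1 = 0 carry 1
  1+0+1 = 0 carry 1
  1+1+1 = 1 carry 1
  1+0+1 = 0 carry 1
  0+0+1 = 1
  0+0 = 0
  0+0 = 0
  1+1 = 0 carry 1
  0+0+1 = 1
  0+0 = 0
  1+0 = 1
  1+0 = 1
  1+0 = 1

0b1110100010100010000101000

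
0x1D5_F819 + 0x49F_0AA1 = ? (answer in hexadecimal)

Add column by column in base 16, right to left:
  9+1 = A
  1+A = B
  8+A = 2 carry 1
  F+0+1 = 0 carry 1
  5+F+1 = 5 carry 1
  D+9+1 = 7 carry 1
  1+4+1 = 6

0x67502BA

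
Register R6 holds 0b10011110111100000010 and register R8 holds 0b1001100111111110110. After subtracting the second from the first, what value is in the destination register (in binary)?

Subtract column by column in base 2:
  0-0 → 0
  1-1 → 0
  0-1 → 1 (borrow)
  0-0-1 → 1 (borrow)
  0-1-1 → 0 (borrow)
  0-1-1 → 0 (borrow)
  0-1-1 → 0 (borrow)
  0-1-1 → 0 (borrow)
  1-1-1 → 1 (borrow)
  1-1-1 → 1 (borrow)
  1-1-1 → 1 (borrow)
  1-1-1 → 1 (borrow)
  0-0-1 → 1 (borrow)
  1-0-1 → 0
  1-1 → 0
  1-1 → 0
  1-0 → 1
  0-0 → 0
  0-1 → 1 (borrow)
  1-0-1 → 0

0b1010001111100001100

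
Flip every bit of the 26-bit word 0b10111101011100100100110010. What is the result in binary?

Invert each bit: 10111101011100100100110010 → 01000010100011011011001101.

0b01000010100011011011001101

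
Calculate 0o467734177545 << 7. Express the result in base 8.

0o115767037731200

7 bits is not a whole number of base-8 digits; in binary: 100110111111011100001111111101100101 << 7 = 1001101111110111000011111111011001010000000.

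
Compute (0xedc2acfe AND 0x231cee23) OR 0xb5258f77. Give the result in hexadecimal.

0xb525af77

0xedc2acfe AND 0x231cee23 = 0x2100ac22.
Then OR with 0xb5258f77.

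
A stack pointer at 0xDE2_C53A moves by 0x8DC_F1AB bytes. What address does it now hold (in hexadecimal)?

0x16BFB6E5

Add column by column in base 16, right to left:
  A+B = 5 carry 1
  3+A+1 = E
  5+1 = 6
  C+F = B carry 1
  2+C+1 = F
  E+D = B carry 1
  D+8+1 = 6 carry 1
  final carry 1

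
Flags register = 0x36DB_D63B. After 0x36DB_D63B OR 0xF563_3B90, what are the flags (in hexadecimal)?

OR each hex digit independently (no carries):
  3|F=F, 6|5=7, D|6=F, B|3=B, D|3=F, 6|B=F, 3|9=B, B|0=B

0xF7FBFFBB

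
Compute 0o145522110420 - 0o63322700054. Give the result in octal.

Subtract column by column in base 8:
  0-4 → 4 (borrow)
  2-5-1 → 4 (borrow)
  4-0-1 → 3
  0-0 → 0
  1-0 → 1
  1-7 → 2 (borrow)
  2-2-1 → 7 (borrow)
  2-2-1 → 7 (borrow)
  5-3-1 → 1
  5-3 → 2
  4-6 → 6 (borrow)
  1-0-1 → 0

0o62177210344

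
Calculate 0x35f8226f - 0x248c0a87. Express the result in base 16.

0x116c17e8

Subtract column by column in base 16:
  f-7 → 8
  6-8 → e (borrow)
  2-a-1 → 7 (borrow)
  2-0-1 → 1
  8-c → c (borrow)
  f-8-1 → 6
  5-4 → 1
  3-2 → 1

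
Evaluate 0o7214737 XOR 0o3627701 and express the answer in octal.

0o4433036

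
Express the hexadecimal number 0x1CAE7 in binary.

0b11100101011100111

Expand each hex digit to 4 bits: 1=0001 C=1100 A=1010 E=1110 7=0111.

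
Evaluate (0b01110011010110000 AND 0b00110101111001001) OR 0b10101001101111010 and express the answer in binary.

0b10111001111111010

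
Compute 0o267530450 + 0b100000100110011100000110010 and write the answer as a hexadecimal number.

0o267530450 = 0x2DEB128 in hexadecimal.
0b100000100110011100000110010 = 0x4133832 in hexadecimal.
Add column by column in base 16, right to left:
  8+2 = A
  2+3 = 5
  1+8 = 9
  B+3 = E
  E+3 = 1 carry 1
  D+1+1 = F
  2+4 = 6

0x6F1E95A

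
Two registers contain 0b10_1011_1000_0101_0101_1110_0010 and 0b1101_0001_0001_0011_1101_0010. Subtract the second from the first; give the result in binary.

0b1111001110100001000010000

Subtract column by column in base 2:
  0-0 → 0
  1-1 → 0
  0-0 → 0
  0-0 → 0
  0-1 → 1 (borrow)
  1-0-1 → 0
  1-1 → 0
  1-1 → 0
  1-1 → 0
  0-1 → 1 (borrow)
  1-0-1 → 0
  0-0 → 0
  1-1 → 0
  0-0 → 0
  1-0 → 1
  0-0 → 0
  0-1 → 1 (borrow)
  0-0-1 → 1 (borrow)
  0-0-1 → 1 (borrow)
  1-0-1 → 0
  1-1 → 0
  1-0 → 1
  0-1 → 1 (borrow)
  1-1-1 → 1 (borrow)
  0-0-1 → 1 (borrow)
  1-0-1 → 0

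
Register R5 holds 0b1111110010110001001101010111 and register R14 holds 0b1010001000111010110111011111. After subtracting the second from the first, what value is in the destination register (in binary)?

Subtract column by column in base 2:
  1-1 → 0
  1-1 → 0
  1-1 → 0
  0-1 → 1 (borrow)
  1-1-1 → 1 (borrow)
  0-0-1 → 1 (borrow)
  1-1-1 → 1 (borrow)
  0-1-1 → 0 (borrow)
  1-1-1 → 1 (borrow)
  1-0-1 → 0
  0-1 → 1 (borrow)
  0-1-1 → 0 (borrow)
  1-0-1 → 0
  0-1 → 1 (borrow)
  0-0-1 → 1 (borrow)
  0-1-1 → 0 (borrow)
  1-1-1 → 1 (borrow)
  1-1-1 → 1 (borrow)
  0-0-1 → 1 (borrow)
  1-0-1 → 0
  0-0 → 0
  0-1 → 1 (borrow)
  1-0-1 → 0
  1-0 → 1
  1-0 → 1
  1-1 → 0
  1-0 → 1
  1-1 → 0

0b101101001110110010101111000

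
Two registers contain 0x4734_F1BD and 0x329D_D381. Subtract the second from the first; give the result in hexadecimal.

0x14971E3C

Subtract column by column in base 16:
  D-1 → C
  B-8 → 3
  1-3 → E (borrow)
  F-D-1 → 1
  4-D → 7 (borrow)
  3-9-1 → 9 (borrow)
  7-2-1 → 4
  4-3 → 1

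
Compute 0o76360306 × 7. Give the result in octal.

Multiply each base-8 digit by 7, carrying:
  6×7 = 42 → write 2 carry 5
  0×7+5 = 5 → write 5
  3×7 = 21 → write 5 carry 2
  0×7+2 = 2 → write 2
  6×7 = 42 → write 2 carry 5
  3×7+5 = 26 → write 2 carry 3
  6×7+3 = 45 → write 5 carry 5
  7×7+5 = 54 → write 6 carry 6
  remaining carry: 6

0o665222552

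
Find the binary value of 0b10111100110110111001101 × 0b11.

0b1000110110100100101100111

Multiply each base-2 digit by 3, carrying:
  1×3 = 3 → write 1 carry 1
  0×3+1 = 1 → write 1
  1×3 = 3 → write 1 carry 1
  1×3+1 = 4 → write 0 carry 2
  0×3+2 = 2 → write 0 carry 1
  0×3+1 = 1 → write 1
  1×3 = 3 → write 1 carry 1
  1×3+1 = 4 → write 0 carry 2
  1×3+2 = 5 → write 1 carry 2
  0×3+2 = 2 → write 0 carry 1
  1×3+1 = 4 → write 0 carry 2
  1×3+2 = 5 → write 1 carry 2
  0×3+2 = 2 → write 0 carry 1
  1×3+1 = 4 → write 0 carry 2
  1×3+2 = 5 → write 1 carry 2
  0×3+2 = 2 → write 0 carry 1
  0×3+1 = 1 → write 1
  1×3 = 3 → write 1 carry 1
  1×3+1 = 4 → write 0 carry 2
  1×3+2 = 5 → write 1 carry 2
  1×3+2 = 5 → write 1 carry 2
  0×3+2 = 2 → write 0 carry 1
  1×3+1 = 4 → write 0 carry 2
  remaining carry: 10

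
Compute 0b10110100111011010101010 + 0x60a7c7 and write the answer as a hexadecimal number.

0xbb1e71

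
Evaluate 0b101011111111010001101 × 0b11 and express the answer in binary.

0b10000011111101110100111

Multiply each base-2 digit by 3, carrying:
  1×3 = 3 → write 1 carry 1
  0×3+1 = 1 → write 1
  1×3 = 3 → write 1 carry 1
  1×3+1 = 4 → write 0 carry 2
  0×3+2 = 2 → write 0 carry 1
  0×3+1 = 1 → write 1
  0×3 = 0 → write 0
  1×3 = 3 → write 1 carry 1
  0×3+1 = 1 → write 1
  1×3 = 3 → write 1 carry 1
  1×3+1 = 4 → write 0 carry 2
  1×3+2 = 5 → write 1 carry 2
  1×3+2 = 5 → write 1 carry 2
  1×3+2 = 5 → write 1 carry 2
  1×3+2 = 5 → write 1 carry 2
  1×3+2 = 5 → write 1 carry 2
  1×3+2 = 5 → write 1 carry 2
  0×3+2 = 2 → write 0 carry 1
  1×3+1 = 4 → write 0 carry 2
  0×3+2 = 2 → write 0 carry 1
  1×3+1 = 4 → write 0 carry 2
  remaining carry: 10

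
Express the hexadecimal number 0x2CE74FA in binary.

Expand each hex digit to 4 bits: 2=0010 C=1100 E=1110 7=0111 4=0100 F=1111 A=1010.

0b10110011100111010011111010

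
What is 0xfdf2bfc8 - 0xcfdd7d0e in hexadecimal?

0x2e1542ba

Subtract column by column in base 16:
  8-e → a (borrow)
  c-0-1 → b
  f-d → 2
  b-7 → 4
  2-d → 5 (borrow)
  f-d-1 → 1
  d-f → e (borrow)
  f-c-1 → 2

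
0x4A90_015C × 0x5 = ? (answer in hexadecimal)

0x174D006CC

Multiply each base-16 digit by 5, carrying:
  C×5 = 60 → write C carry 3
  5×5+3 = 28 → write C carry 1
  1×5+1 = 6 → write 6
  0×5 = 0 → write 0
  0×5 = 0 → write 0
  9×5 = 45 → write D carry 2
  A×5+2 = 52 → write 4 carry 3
  4×5+3 = 23 → write 7 carry 1
  remaining carry: 1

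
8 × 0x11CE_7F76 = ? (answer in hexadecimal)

0x8E73FBB0

Multiply each base-16 digit by 8, carrying:
  6×8 = 48 → write 0 carry 3
  7×8+3 = 59 → write B carry 3
  F×8+3 = 123 → write B carry 7
  7×8+7 = 63 → write F carry 3
  E×8+3 = 115 → write 3 carry 7
  C×8+7 = 103 → write 7 carry 6
  1×8+6 = 14 → write E
  1×8 = 8 → write 8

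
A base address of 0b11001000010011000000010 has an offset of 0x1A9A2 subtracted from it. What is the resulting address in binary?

0b11000100111110001100000

0x1A9A2 = 0b11010100110100010 in binary.
Subtract column by column in base 2:
  0-0 → 0
  1-1 → 0
  0-0 → 0
  0-0 → 0
  0-0 → 0
  0-1 → 1 (borrow)
  0-0-1 → 1 (borrow)
  0-1-1 → 0 (borrow)
  0-1-1 → 0 (borrow)
  1-0-1 → 0
  1-0 → 1
  0-1 → 1 (borrow)
  0-0-1 → 1 (borrow)
  1-1-1 → 1 (borrow)
  0-0-1 → 1 (borrow)
  0-1-1 → 0 (borrow)
  0-1-1 → 0 (borrow)
  0-0-1 → 1 (borrow)
  1-0-1 → 0
  0-0 → 0
  0-0 → 0
  1-0 → 1
  1-0 → 1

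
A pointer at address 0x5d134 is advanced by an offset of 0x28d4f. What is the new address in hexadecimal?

Add column by column in base 16, right to left:
  4+f = 3 carry 1
  3+4+1 = 8
  1+d = e
  d+8 = 5 carry 1
  5+2+1 = 8

0x85e83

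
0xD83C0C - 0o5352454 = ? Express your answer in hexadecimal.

0o5352454 = 0x15D52C in hexadecimal.
Subtract column by column in base 16:
  C-C → 0
  0-2 → E (borrow)
  C-5-1 → 6
  3-D → 6 (borrow)
  8-5-1 → 2
  D-1 → C

0xC266E0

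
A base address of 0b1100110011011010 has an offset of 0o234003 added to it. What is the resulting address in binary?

0o234003 = 0b10011100000000011 in binary.
Add column by column in base 2, right to left:
  0+1 = 1
  1+1 = 0 carry 1
  0+0+1 = 1
  1+0 = 1
  1+0 = 1
  0+0 = 0
  1+0 = 1
  1+0 = 1
  0+0 = 0
  0+0 = 0
  1+0 = 1
  1+1 = 0 carry 1
  0+1+1 = 0 carry 1
  0+1+1 = 0 carry 1
  1+0+1 = 0 carry 1
  1+0+1 = 0 carry 1
  0+1+1 = 0 carry 1
  final carry 1

0b100000010011011101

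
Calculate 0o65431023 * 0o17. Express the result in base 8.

0o1443167435

Multiply each base-8 digit by 15, carrying:
  3×15 = 45 → write 5 carry 5
  2×15+5 = 35 → write 3 carry 4
  0×15+4 = 4 → write 4
  1×15 = 15 → write 7 carry 1
  3×15+1 = 46 → write 6 carry 5
  4×15+5 = 65 → write 1 carry 8
  5×15+8 = 83 → write 3 carry 10
  6×15+10 = 100 → write 4 carry 12
  remaining carry: 14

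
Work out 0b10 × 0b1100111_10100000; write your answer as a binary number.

0b1100111101000000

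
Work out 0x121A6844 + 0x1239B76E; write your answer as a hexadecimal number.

Add column by column in base 16, right to left:
  4+E = 2 carry 1
  4+6+1 = B
  8+7 = F
  6+B = 1 carry 1
  A+9+1 = 4 carry 1
  1+3+1 = 5
  2+2 = 4
  1+1 = 2

0x24541FB2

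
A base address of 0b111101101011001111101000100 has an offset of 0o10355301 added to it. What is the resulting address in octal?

0b111101101011001111101000100 = 0o755317504 in octal.
Add column by column in base 8, right to left:
  4+1 = 5
  0+0 = 0
  5+3 = 0 carry 1
  7+5+1 = 5 carry 1
  1+5+1 = 7
  3+3 = 6
  5+0 = 5
  5+1 = 6
  7+0 = 7

0o765675005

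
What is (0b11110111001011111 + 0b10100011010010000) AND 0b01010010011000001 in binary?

0b10010011000001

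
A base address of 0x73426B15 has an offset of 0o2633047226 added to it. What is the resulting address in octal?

0x73426B15 = 0o16320465425 in octal.
Add column by column in base 8, right to left:
  5+6 = 3 carry 1
  2+2+1 = 5
  4+2 = 6
  5+7 = 4 carry 1
  6+4+1 = 3 carry 1
  4+0+1 = 5
  0+3 = 3
  2+3 = 5
  3+6 = 1 carry 1
  6+2+1 = 1 carry 1
  1+0+1 = 2

0o21153534653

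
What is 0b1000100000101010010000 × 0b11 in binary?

Multiply each base-2 digit by 3, carrying:
  0×3 = 0 → write 0
  0×3 = 0 → write 0
  0×3 = 0 → write 0
  0×3 = 0 → write 0
  1×3 = 3 → write 1 carry 1
  0×3+1 = 1 → write 1
  0×3 = 0 → write 0
  1×3 = 3 → write 1 carry 1
  0×3+1 = 1 → write 1
  1×3 = 3 → write 1 carry 1
  0×3+1 = 1 → write 1
  1×3 = 3 → write 1 carry 1
  0×3+1 = 1 → write 1
  0×3 = 0 → write 0
  0×3 = 0 → write 0
  0×3 = 0 → write 0
  0×3 = 0 → write 0
  1×3 = 3 → write 1 carry 1
  0×3+1 = 1 → write 1
  0×3 = 0 → write 0
  0×3 = 0 → write 0
  1×3 = 3 → write 1 carry 1
  remaining carry: 1

0b11001100001111110110000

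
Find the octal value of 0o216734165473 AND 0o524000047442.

0o004000045442

AND each oct digit independently (no carries):
  2&5=0, 1&2=0, 6&4=4, 7&0=0, 3&0=0, 4&0=0, 1&0=0, 6&4=4, 5&7=5, 4&4=4, 7&4=4, 3&2=2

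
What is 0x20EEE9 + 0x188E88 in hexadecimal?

Add column by column in base 16, right to left:
  9+8 = 1 carry 1
  E+8+1 = 7 carry 1
  E+E+1 = D carry 1
  E+8+1 = 7 carry 1
  0+8+1 = 9
  2+1 = 3

0x397D71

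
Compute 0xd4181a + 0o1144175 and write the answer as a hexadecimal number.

0o1144175 = 0x4c87d in hexadecimal.
Add column by column in base 16, right to left:
  a+d = 7 carry 1
  1+7+1 = 9
  8+8 = 0 carry 1
  1+c+1 = e
  4+4 = 8
  d+0 = d

0xd8e097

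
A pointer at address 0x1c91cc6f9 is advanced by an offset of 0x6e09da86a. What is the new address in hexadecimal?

Add column by column in base 16, right to left:
  9+a = 3 carry 1
  f+6+1 = 6 carry 1
  6+8+1 = f
  c+a = 6 carry 1
  c+d+1 = a carry 1
  1+9+1 = b
  9+0 = 9
  c+e = a carry 1
  1+6+1 = 8

0x8a9ba6f63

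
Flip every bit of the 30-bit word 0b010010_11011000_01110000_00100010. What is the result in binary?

Invert each bit: 010010110110000111000000100010 → 101101001001111000111111011101.

0b101101001001111000111111011101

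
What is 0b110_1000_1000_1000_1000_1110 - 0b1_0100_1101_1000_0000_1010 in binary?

0b10100111011000010000100

Subtract column by column in base 2:
  0-0 → 0
  1-1 → 0
  1-0 → 1
  1-1 → 0
  0-0 → 0
  0-0 → 0
  0-0 → 0
  1-0 → 1
  0-0 → 0
  0-0 → 0
  0-0 → 0
  1-1 → 0
  0-1 → 1 (borrow)
  0-0-1 → 1 (borrow)
  0-1-1 → 0 (borrow)
  1-1-1 → 1 (borrow)
  0-0-1 → 1 (borrow)
  0-0-1 → 1 (borrow)
  0-1-1 → 0 (borrow)
  1-0-1 → 0
  0-1 → 1 (borrow)
  1-0-1 → 0
  1-0 → 1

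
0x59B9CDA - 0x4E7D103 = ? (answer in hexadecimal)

Subtract column by column in base 16:
  A-3 → 7
  D-0 → D
  C-1 → B
  9-D → C (borrow)
  B-7-1 → 3
  9-E → B (borrow)
  5-4-1 → 0

0xB3CBD7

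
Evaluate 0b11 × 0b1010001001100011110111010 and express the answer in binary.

0b11110011100101011100101110

Multiply each base-2 digit by 3, carrying:
  0×3 = 0 → write 0
  1×3 = 3 → write 1 carry 1
  0×3+1 = 1 → write 1
  1×3 = 3 → write 1 carry 1
  1×3+1 = 4 → write 0 carry 2
  1×3+2 = 5 → write 1 carry 2
  0×3+2 = 2 → write 0 carry 1
  1×3+1 = 4 → write 0 carry 2
  1×3+2 = 5 → write 1 carry 2
  1×3+2 = 5 → write 1 carry 2
  1×3+2 = 5 → write 1 carry 2
  0×3+2 = 2 → write 0 carry 1
  0×3+1 = 1 → write 1
  0×3 = 0 → write 0
  1×3 = 3 → write 1 carry 1
  1×3+1 = 4 → write 0 carry 2
  0×3+2 = 2 → write 0 carry 1
  0×3+1 = 1 → write 1
  1×3 = 3 → write 1 carry 1
  0×3+1 = 1 → write 1
  0×3 = 0 → write 0
  0×3 = 0 → write 0
  1×3 = 3 → write 1 carry 1
  0×3+1 = 1 → write 1
  1×3 = 3 → write 1 carry 1
  remaining carry: 1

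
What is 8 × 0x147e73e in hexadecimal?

Multiply each base-16 digit by 8, carrying:
  e×8 = 112 → write 0 carry 7
  3×8+7 = 31 → write f carry 1
  7×8+1 = 57 → write 9 carry 3
  e×8+3 = 115 → write 3 carry 7
  7×8+7 = 63 → write f carry 3
  4×8+3 = 35 → write 3 carry 2
  1×8+2 = 10 → write a

0xa3f39f0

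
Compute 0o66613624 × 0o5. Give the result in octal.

0o421672744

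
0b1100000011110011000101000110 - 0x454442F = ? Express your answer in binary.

0x454442F = 0b100010101000100010000101111 in binary.
Subtract column by column in base 2:
  0-1 → 1 (borrow)
  1-1-1 → 1 (borrow)
  1-1-1 → 1 (borrow)
  0-1-1 → 0 (borrow)
  0-0-1 → 1 (borrow)
  0-1-1 → 0 (borrow)
  1-0-1 → 0
  0-0 → 0
  1-0 → 1
  0-0 → 0
  0-1 → 1 (borrow)
  0-0-1 → 1 (borrow)
  1-0-1 → 0
  1-0 → 1
  0-1 → 1 (borrow)
  0-0-1 → 1 (borrow)
  1-0-1 → 0
  1-0 → 1
  1-1 → 0
  1-0 → 1
  0-1 → 1 (borrow)
  0-0-1 → 1 (borrow)
  0-1-1 → 0 (borrow)
  0-0-1 → 1 (borrow)
  0-0-1 → 1 (borrow)
  0-0-1 → 1 (borrow)
  1-1-1 → 1 (borrow)
  1-0-1 → 0

0b111101110101110110100010111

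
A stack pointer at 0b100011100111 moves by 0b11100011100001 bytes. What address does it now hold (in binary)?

0b100000111001000

Add column by column in base 2, right to left:
  1+1 = 0 carry 1
  1+0+1 = 0 carry 1
  1+0+1 = 0 carry 1
  0+0+1 = 1
  0+0 = 0
  1+1 = 0 carry 1
  1+1+1 = 1 carry 1
  1+1+1 = 1 carry 1
  0+0+1 = 1
  0+0 = 0
  0+0 = 0
  1+1 = 0 carry 1
  0+1+1 = 0 carry 1
  0+1+1 = 0 carry 1
  final carry 1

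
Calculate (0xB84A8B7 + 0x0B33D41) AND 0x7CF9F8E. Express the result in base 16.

0x4078588

Add column by column in base 16, right to left:
  7+1 = 8
  B+4 = F
  8+D = 5 carry 1
  A+3+1 = E
  4+3 = 7
  8+B = 3 carry 1
  B+0+1 = C
Sum = 0xC37E5F8; now AND with 0x7CF9F8E:
  C&7=4, 3&C=0, 7&F=7, E&9=8, 5&F=5, F&8=8, 8&E=8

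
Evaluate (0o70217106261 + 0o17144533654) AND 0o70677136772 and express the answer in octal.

0o263002130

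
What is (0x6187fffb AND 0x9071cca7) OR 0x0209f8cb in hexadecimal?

0x6187fffb AND 0x9071cca7 = 0x0001cca3.
Then OR with 0x0209f8cb.

0x209fceb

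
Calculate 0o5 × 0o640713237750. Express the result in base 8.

Multiply each base-8 digit by 5, carrying:
  0×5 = 0 → write 0
  5×5 = 25 → write 1 carry 3
  7×5+3 = 38 → write 6 carry 4
  7×5+4 = 39 → write 7 carry 4
  3×5+4 = 19 → write 3 carry 2
  2×5+2 = 12 → write 4 carry 1
  3×5+1 = 16 → write 0 carry 2
  1×5+2 = 7 → write 7
  7×5 = 35 → write 3 carry 4
  0×5+4 = 4 → write 4
  4×5 = 20 → write 4 carry 2
  6×5+2 = 32 → write 0 carry 4
  remaining carry: 4

0o4044370437610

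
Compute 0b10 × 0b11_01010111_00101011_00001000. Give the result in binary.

Multiply each base-2 digit by 2, carrying:
  0×2 = 0 → write 0
  0×2 = 0 → write 0
  0×2 = 0 → write 0
  1×2 = 2 → write 0 carry 1
  0×2+1 = 1 → write 1
  0×2 = 0 → write 0
  0×2 = 0 → write 0
  0×2 = 0 → write 0
  1×2 = 2 → write 0 carry 1
  1×2+1 = 3 → write 1 carry 1
  0×2+1 = 1 → write 1
  1×2 = 2 → write 0 carry 1
  0×2+1 = 1 → write 1
  1×2 = 2 → write 0 carry 1
  0×2+1 = 1 → write 1
  0×2 = 0 → write 0
  1×2 = 2 → write 0 carry 1
  1×2+1 = 3 → write 1 carry 1
  1×2+1 = 3 → write 1 carry 1
  0×2+1 = 1 → write 1
  1×2 = 2 → write 0 carry 1
  0×2+1 = 1 → write 1
  1×2 = 2 → write 0 carry 1
  0×2+1 = 1 → write 1
  1×2 = 2 → write 0 carry 1
  1×2+1 = 3 → write 1 carry 1
  remaining carry: 1

0b110101011100101011000010000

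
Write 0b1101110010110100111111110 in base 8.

0o156264776

Group the bits in threes: 001 101 110 010 110 100 111 111 110 → 156264776.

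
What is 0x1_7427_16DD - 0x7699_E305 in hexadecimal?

0xFD8D33D8

Subtract column by column in base 16:
  D-5 → 8
  D-0 → D
  6-3 → 3
  1-E → 3 (borrow)
  7-9-1 → D (borrow)
  2-9-1 → 8 (borrow)
  4-6-1 → D (borrow)
  7-7-1 → F (borrow)
  1-0-1 → 0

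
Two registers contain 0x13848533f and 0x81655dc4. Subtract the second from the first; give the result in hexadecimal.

Subtract column by column in base 16:
  f-4 → b
  3-c → 7 (borrow)
  3-d-1 → 5 (borrow)
  5-5-1 → f (borrow)
  8-5-1 → 2
  4-6 → e (borrow)
  8-1-1 → 6
  3-8 → b (borrow)
  1-0-1 → 0

0xb6e2f57b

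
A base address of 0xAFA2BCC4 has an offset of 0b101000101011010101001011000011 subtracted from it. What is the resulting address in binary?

0b10000110111101010110101000000001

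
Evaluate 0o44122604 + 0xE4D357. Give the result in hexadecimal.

0o44122604 = 0x90A584 in hexadecimal.
Add column by column in base 16, right to left:
  4+7 = B
  8+5 = D
  5+3 = 8
  A+D = 7 carry 1
  0+4+1 = 5
  9+E = 7 carry 1
  final carry 1

0x17578DB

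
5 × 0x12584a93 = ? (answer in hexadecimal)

0x5bb974df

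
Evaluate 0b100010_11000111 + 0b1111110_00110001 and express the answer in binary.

Add column by column in base 2, right to left:
  1+1 = 0 carry 1
  1+0+1 = 0 carry 1
  1+0+1 = 0 carry 1
  0+0+1 = 1
  0+1 = 1
  0+1 = 1
  1+0 = 1
  1+0 = 1
  0+0 = 0
  1+1 = 0 carry 1
  0+1+1 = 0 carry 1
  0+1+1 = 0 carry 1
  0+1+1 = 0 carry 1
  1+1+1 = 1 carry 1
  0+1+1 = 0 carry 1
  final carry 1

0b1010000011111000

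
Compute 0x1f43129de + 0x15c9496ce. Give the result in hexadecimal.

0x350c5c0ac

Add column by column in base 16, right to left:
  e+e = c carry 1
  d+c+1 = a carry 1
  9+6+1 = 0 carry 1
  2+9+1 = c
  1+4 = 5
  3+9 = c
  4+c = 0 carry 1
  f+5+1 = 5 carry 1
  1+1+1 = 3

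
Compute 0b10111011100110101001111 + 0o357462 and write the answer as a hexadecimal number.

0b10111011100110101001111 = 0x5DCD4F in hexadecimal.
0o357462 = 0x1DF32 in hexadecimal.
Add column by column in base 16, right to left:
  F+2 = 1 carry 1
  4+3+1 = 8
  D+F = C carry 1
  C+D+1 = A carry 1
  D+1+1 = F
  5+0 = 5

0x5FAC81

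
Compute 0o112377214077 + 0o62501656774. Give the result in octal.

Add column by column in base 8, right to left:
  7+4 = 3 carry 1
  7+7+1 = 7 carry 1
  0+7+1 = 0 carry 1
  4+6+1 = 3 carry 1
  1+5+1 = 7
  2+6 = 0 carry 1
  7+1+1 = 1 carry 1
  7+0+1 = 0 carry 1
  3+5+1 = 1 carry 1
  2+2+1 = 5
  1+6 = 7
  1+0 = 1

0o175101073073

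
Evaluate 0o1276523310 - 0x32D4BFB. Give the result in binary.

0b111110011010101101011001101

0o1276523310 = 0b1010111110101010011011001000 in binary.
0x32D4BFB = 0b11001011010100101111111011 in binary.
Subtract column by column in base 2:
  0-1 → 1 (borrow)
  0-1-1 → 0 (borrow)
  0-0-1 → 1 (borrow)
  1-1-1 → 1 (borrow)
  0-1-1 → 0 (borrow)
  0-1-1 → 0 (borrow)
  1-1-1 → 1 (borrow)
  1-1-1 → 1 (borrow)
  0-1-1 → 0 (borrow)
  1-1-1 → 1 (borrow)
  1-0-1 → 0
  0-1 → 1 (borrow)
  0-0-1 → 1 (borrow)
  1-0-1 → 0
  0-1 → 1 (borrow)
  1-0-1 → 0
  0-1 → 1 (borrow)
  1-0-1 → 0
  0-1 → 1 (borrow)
  1-1-1 → 1 (borrow)
  1-0-1 → 0
  1-1 → 0
  1-0 → 1
  1-0 → 1
  0-1 → 1 (borrow)
  1-1-1 → 1 (borrow)
  0-0-1 → 1 (borrow)
  1-0-1 → 0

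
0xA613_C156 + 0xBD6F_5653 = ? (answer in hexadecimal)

0x1638317A9

Add column by column in base 16, right to left:
  6+3 = 9
  5+5 = A
  1+6 = 7
  C+5 = 1 carry 1
  3+F+1 = 3 carry 1
  1+6+1 = 8
  6+D = 3 carry 1
  A+B+1 = 6 carry 1
  final carry 1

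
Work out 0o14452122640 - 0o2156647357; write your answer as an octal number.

0o12273253261

Subtract column by column in base 8:
  0-7 → 1 (borrow)
  4-5-1 → 6 (borrow)
  6-3-1 → 2
  2-7 → 3 (borrow)
  2-4-1 → 5 (borrow)
  1-6-1 → 2 (borrow)
  2-6-1 → 3 (borrow)
  5-5-1 → 7 (borrow)
  4-1-1 → 2
  4-2 → 2
  1-0 → 1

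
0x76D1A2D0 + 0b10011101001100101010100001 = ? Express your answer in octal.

0x76D1A2D0 = 0o16664321320 in octal.
0b10011101001100101010100001 = 0o235145241 in octal.
Add column by column in base 8, right to left:
  0+1 = 1
  2+4 = 6
  3+2 = 5
  1+5 = 6
  2+4 = 6
  3+1 = 4
  4+5 = 1 carry 1
  6+3+1 = 2 carry 1
  6+2+1 = 1 carry 1
  6+0+1 = 7
  1+0 = 1

0o17121466561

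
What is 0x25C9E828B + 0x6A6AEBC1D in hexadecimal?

Add column by column in base 16, right to left:
  B+D = 8 carry 1
  8+1+1 = A
  2+C = E
  8+B = 3 carry 1
  E+E+1 = D carry 1
  9+A+1 = 4 carry 1
  C+6+1 = 3 carry 1
  5+A+1 = 0 carry 1
  2+6+1 = 9

0x9034D3EA8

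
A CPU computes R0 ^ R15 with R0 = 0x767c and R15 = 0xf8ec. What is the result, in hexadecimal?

XOR each hex digit independently (no carries):
  7^f=8, 6^8=e, 7^e=9, c^c=0

0x8e90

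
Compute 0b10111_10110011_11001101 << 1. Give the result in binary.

0b1011110110011110011010

Left shift by 1: append 1 zero bit.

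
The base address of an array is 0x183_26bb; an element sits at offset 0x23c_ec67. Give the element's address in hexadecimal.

Add column by column in base 16, right to left:
  b+7 = 2 carry 1
  b+6+1 = 2 carry 1
  6+c+1 = 3 carry 1
  2+e+1 = 1 carry 1
  3+c+1 = 0 carry 1
  8+3+1 = c
  1+2 = 3

0x3c01322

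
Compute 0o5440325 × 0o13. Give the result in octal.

Multiply each base-8 digit by 11, carrying:
  5×11 = 55 → write 7 carry 6
  2×11+6 = 28 → write 4 carry 3
  3×11+3 = 36 → write 4 carry 4
  0×11+4 = 4 → write 4
  4×11 = 44 → write 4 carry 5
  4×11+5 = 49 → write 1 carry 6
  5×11+6 = 61 → write 5 carry 7
  remaining carry: 7

0o75144447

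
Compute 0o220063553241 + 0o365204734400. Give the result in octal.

0o605270507641

Add column by column in base 8, right to left:
  1+0 = 1
  4+0 = 4
  2+4 = 6
  3+4 = 7
  5+3 = 0 carry 1
  5+7+1 = 5 carry 1
  3+4+1 = 0 carry 1
  6+0+1 = 7
  0+2 = 2
  0+5 = 5
  2+6 = 0 carry 1
  2+3+1 = 6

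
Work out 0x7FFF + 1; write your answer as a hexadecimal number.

The trailing 3 digits are F (max in base 16), so adding 1 cascades: they roll to 0 and the next digit up increments.

0x8000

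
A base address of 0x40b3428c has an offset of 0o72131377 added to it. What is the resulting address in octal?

0o10146772613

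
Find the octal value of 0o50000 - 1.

The trailing 4 digits are 0, so subtracting 1 borrows through: they become 7 and the next digit up decrements.

0o47777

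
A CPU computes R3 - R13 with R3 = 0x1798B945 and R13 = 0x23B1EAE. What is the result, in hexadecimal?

Subtract column by column in base 16:
  5-E → 7 (borrow)
  4-A-1 → 9 (borrow)
  9-E-1 → A (borrow)
  B-1-1 → 9
  8-B → D (borrow)
  9-3-1 → 5
  7-2 → 5
  1-0 → 1

0x155D9A97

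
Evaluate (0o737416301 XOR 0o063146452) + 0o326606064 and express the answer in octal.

0o1303357037

First 0o737416301 XOR 0o063146452 = 0o754550753.
Add column by column in base 8, right to left:
  3+4 = 7
  5+6 = 3 carry 1
  7+0+1 = 0 carry 1
  0+6+1 = 7
  5+0 = 5
  5+6 = 3 carry 1
  4+6+1 = 3 carry 1
  5+2+1 = 0 carry 1
  7+3+1 = 3 carry 1
  final carry 1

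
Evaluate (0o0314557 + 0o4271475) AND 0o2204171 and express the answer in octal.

0o204050

Add column by column in base 8, right to left:
  7+5 = 4 carry 1
  5+7+1 = 5 carry 1
  5+4+1 = 2 carry 1
  4+1+1 = 6
  1+7 = 0 carry 1
  3+2+1 = 6
  0+4 = 4
Sum = 0o4606254; now AND with 0o2204171:
  4&2=0, 6&2=2, 0&0=0, 6&4=4, 2&1=0, 5&7=5, 4&1=0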